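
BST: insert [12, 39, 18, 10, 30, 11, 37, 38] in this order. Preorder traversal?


Root = 12; build tree by BST insertion.
Preorder traversal: [12, 10, 11, 39, 18, 30, 37, 38]


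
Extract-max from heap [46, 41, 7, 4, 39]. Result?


Max = 46
Replace root with last, heapify down
Resulting heap: [41, 39, 7, 4]


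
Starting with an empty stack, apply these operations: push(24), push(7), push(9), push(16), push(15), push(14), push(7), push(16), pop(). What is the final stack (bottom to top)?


push(24) -> [24]
push(7) -> [24, 7]
push(9) -> [24, 7, 9]
push(16) -> [24, 7, 9, 16]
push(15) -> [24, 7, 9, 16, 15]
push(14) -> [24, 7, 9, 16, 15, 14]
push(7) -> [24, 7, 9, 16, 15, 14, 7]
push(16) -> [24, 7, 9, 16, 15, 14, 7, 16]
pop() returns 16 -> [24, 7, 9, 16, 15, 14, 7]
Final stack (bottom to top): [24, 7, 9, 16, 15, 14, 7]


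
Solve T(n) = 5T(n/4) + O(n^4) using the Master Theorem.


a=5, b=4, c=4. log_4(5)=1.161 < c=4. Case 3: O(n^c) = O(n^4)
Complexity: O(n^4)


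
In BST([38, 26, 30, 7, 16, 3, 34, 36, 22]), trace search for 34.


BST root = 38
Search for 34: compare at each node
Path: [38, 26, 30, 34]


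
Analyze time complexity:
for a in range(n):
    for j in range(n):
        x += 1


Per nesting level: O(n) * O(n) = O(n^2)
Complexity: O(n^2)


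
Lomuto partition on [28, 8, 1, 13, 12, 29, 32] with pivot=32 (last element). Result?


Elements <= 32 go left of pivot.
Result: [28, 8, 1, 13, 12, 29, 32], pivot at index 6


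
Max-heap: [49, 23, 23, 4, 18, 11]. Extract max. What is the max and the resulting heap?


Max = 49
Replace root with last, heapify down
Resulting heap: [23, 18, 23, 4, 11]


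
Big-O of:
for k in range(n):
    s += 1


Per nesting level: O(n) = O(n)
Complexity: O(n)


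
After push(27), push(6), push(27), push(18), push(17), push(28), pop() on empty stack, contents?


push(27) -> [27]
push(6) -> [27, 6]
push(27) -> [27, 6, 27]
push(18) -> [27, 6, 27, 18]
push(17) -> [27, 6, 27, 18, 17]
push(28) -> [27, 6, 27, 18, 17, 28]
pop() returns 28 -> [27, 6, 27, 18, 17]
Final stack (bottom to top): [27, 6, 27, 18, 17]


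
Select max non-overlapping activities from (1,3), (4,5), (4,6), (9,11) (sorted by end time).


Greedy: pick earliest-ending, then skip overlaps.
Selected (3 activities): [(1, 3), (4, 5), (9, 11)]


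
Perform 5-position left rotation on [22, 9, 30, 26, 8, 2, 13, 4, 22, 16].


Left rotate by 5: [2, 13, 4, 22, 16, 22, 9, 30, 26, 8]


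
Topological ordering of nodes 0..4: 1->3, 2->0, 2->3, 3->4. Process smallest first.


Kahn's algorithm, process smallest node first
Order: [1, 2, 0, 3, 4]


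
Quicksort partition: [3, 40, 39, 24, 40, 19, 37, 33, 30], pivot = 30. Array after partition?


Elements <= 30 go left of pivot.
Result: [3, 24, 19, 30, 40, 39, 37, 33, 40], pivot at index 3


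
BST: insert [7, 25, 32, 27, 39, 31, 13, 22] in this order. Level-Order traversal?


Root = 7; build tree by BST insertion.
Level-Order traversal: [7, 25, 13, 32, 22, 27, 39, 31]


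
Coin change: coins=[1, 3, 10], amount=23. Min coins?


dp[0]=0; dp[i]=1+min(dp[i-c] for c in coins)
...dp[18]=5, dp[19]=4, dp[20]=2, dp[21]=3, dp[22]=4, dp[23]=3
Minimum coins for 23 = 3


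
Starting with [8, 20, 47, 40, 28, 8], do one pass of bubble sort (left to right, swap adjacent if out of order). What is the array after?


After one pass: [8, 20, 40, 28, 8, 47]


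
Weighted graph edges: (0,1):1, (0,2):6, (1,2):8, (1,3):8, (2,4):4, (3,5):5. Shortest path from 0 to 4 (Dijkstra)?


Dijkstra from 0:
Distances: {0: 0, 1: 1, 2: 6, 3: 9, 4: 10, 5: 14}
Shortest distance to 4 = 10, path = [0, 2, 4]


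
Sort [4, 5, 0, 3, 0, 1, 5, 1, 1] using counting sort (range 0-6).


Count array: [2, 3, 0, 1, 1, 2, 0]
Reconstruct: [0, 0, 1, 1, 1, 3, 4, 5, 5]


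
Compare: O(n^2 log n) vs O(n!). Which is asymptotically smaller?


n^2 log n grows slower than factorial
O(n^2 log n) is asymptotically smaller; O(n!) grows faster


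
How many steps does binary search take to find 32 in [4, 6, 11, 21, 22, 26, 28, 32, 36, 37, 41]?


Search for 32:
[0,10] mid=5 arr[5]=26
[6,10] mid=8 arr[8]=36
[6,7] mid=6 arr[6]=28
[7,7] mid=7 arr[7]=32
Total: 4 comparisons


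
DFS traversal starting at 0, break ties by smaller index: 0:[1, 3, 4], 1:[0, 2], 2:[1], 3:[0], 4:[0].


DFS stack-based: start with [0]
Visit order: [0, 1, 2, 3, 4]


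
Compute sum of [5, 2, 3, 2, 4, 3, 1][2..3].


Prefix sums: [0, 5, 7, 10, 12, 16, 19, 20]
Sum[2..3] = prefix[4] - prefix[2] = 12 - 7 = 5


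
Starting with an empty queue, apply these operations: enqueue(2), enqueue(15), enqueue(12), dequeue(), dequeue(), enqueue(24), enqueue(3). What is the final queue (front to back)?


enqueue(2) -> [2]
enqueue(15) -> [2, 15]
enqueue(12) -> [2, 15, 12]
dequeue() returns 2 -> [15, 12]
dequeue() returns 15 -> [12]
enqueue(24) -> [12, 24]
enqueue(3) -> [12, 24, 3]
Final queue (front to back): [12, 24, 3]


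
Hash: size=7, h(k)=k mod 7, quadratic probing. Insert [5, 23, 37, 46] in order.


Insertions: 5->slot 5; 23->slot 2; 37->slot 3; 46->slot 4
Table: [None, None, 23, 37, 46, 5, None]


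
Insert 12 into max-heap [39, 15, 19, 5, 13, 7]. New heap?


Append 12: [39, 15, 19, 5, 13, 7, 12]
Bubble up: no swaps needed
Result: [39, 15, 19, 5, 13, 7, 12]


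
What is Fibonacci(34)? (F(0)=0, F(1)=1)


F(n)=F(n-1)+F(n-2)
...F(32)=2178309, F(33)=3524578, F(34)=5702887


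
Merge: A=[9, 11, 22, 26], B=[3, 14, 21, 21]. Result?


Compare heads, take smaller each step.
Merged: [3, 9, 11, 14, 21, 21, 22, 26]


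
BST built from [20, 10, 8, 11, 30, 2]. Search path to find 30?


BST root = 20
Search for 30: compare at each node
Path: [20, 30]


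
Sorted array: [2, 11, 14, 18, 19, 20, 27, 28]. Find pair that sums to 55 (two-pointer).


Two pointers: lo=0, hi=7
Found pair: (27, 28) summing to 55


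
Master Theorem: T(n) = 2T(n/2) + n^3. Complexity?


a=2, b=2, c=3. log_2(2)=1 < c=3. Case 3: O(n^c) = O(n^3)
Complexity: O(n^3)


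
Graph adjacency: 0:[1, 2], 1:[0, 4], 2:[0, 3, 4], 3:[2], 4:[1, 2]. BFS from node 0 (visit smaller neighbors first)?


BFS queue: start with [0]
Visit order: [0, 1, 2, 4, 3]


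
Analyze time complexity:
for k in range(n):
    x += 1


Per nesting level: O(n) = O(n)
Complexity: O(n)


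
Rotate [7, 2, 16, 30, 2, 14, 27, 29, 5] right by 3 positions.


Right rotate by 3: [27, 29, 5, 7, 2, 16, 30, 2, 14]


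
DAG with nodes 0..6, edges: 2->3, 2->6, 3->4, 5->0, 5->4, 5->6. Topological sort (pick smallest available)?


Kahn's algorithm, process smallest node first
Order: [1, 2, 3, 5, 0, 4, 6]


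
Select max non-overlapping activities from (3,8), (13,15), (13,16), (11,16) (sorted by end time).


Greedy: pick earliest-ending, then skip overlaps.
Selected (2 activities): [(3, 8), (13, 15)]


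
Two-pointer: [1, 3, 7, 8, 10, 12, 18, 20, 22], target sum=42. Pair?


Two pointers: lo=0, hi=8
Found pair: (20, 22) summing to 42


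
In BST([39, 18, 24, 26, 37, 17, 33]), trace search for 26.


BST root = 39
Search for 26: compare at each node
Path: [39, 18, 24, 26]


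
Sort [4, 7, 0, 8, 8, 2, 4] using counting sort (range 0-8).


Count array: [1, 0, 1, 0, 2, 0, 0, 1, 2]
Reconstruct: [0, 2, 4, 4, 7, 8, 8]


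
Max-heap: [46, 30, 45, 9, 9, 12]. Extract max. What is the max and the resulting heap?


Max = 46
Replace root with last, heapify down
Resulting heap: [45, 30, 12, 9, 9]


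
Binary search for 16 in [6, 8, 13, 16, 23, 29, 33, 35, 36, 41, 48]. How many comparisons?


Search for 16:
[0,10] mid=5 arr[5]=29
[0,4] mid=2 arr[2]=13
[3,4] mid=3 arr[3]=16
Total: 3 comparisons


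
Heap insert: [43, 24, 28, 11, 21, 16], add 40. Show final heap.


Append 40: [43, 24, 28, 11, 21, 16, 40]
Bubble up: swap idx 6(40) with idx 2(28)
Result: [43, 24, 40, 11, 21, 16, 28]


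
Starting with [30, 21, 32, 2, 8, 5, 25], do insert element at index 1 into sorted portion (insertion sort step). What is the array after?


After one pass: [21, 30, 32, 2, 8, 5, 25]


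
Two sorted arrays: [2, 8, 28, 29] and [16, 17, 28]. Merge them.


Compare heads, take smaller each step.
Merged: [2, 8, 16, 17, 28, 28, 29]


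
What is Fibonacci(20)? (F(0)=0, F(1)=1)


F(n)=F(n-1)+F(n-2)
...F(18)=2584, F(19)=4181, F(20)=6765


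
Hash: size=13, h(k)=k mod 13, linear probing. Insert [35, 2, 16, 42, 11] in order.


Insertions: 35->slot 9; 2->slot 2; 16->slot 3; 42->slot 4; 11->slot 11
Table: [None, None, 2, 16, 42, None, None, None, None, 35, None, 11, None]


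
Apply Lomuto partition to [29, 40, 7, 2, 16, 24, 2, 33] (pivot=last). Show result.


Elements <= 33 go left of pivot.
Result: [29, 7, 2, 16, 24, 2, 33, 40], pivot at index 6


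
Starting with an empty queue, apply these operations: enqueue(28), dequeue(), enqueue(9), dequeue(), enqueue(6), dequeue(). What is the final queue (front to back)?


enqueue(28) -> [28]
dequeue() returns 28 -> []
enqueue(9) -> [9]
dequeue() returns 9 -> []
enqueue(6) -> [6]
dequeue() returns 6 -> []
Final queue (front to back): []


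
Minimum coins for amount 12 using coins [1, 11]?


dp[0]=0; dp[i]=1+min(dp[i-c] for c in coins)
...dp[7]=7, dp[8]=8, dp[9]=9, dp[10]=10, dp[11]=1, dp[12]=2
Minimum coins for 12 = 2


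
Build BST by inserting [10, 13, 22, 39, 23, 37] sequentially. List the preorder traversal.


Root = 10; build tree by BST insertion.
Preorder traversal: [10, 13, 22, 39, 23, 37]


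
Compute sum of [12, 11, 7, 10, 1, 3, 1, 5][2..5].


Prefix sums: [0, 12, 23, 30, 40, 41, 44, 45, 50]
Sum[2..5] = prefix[6] - prefix[2] = 44 - 23 = 21


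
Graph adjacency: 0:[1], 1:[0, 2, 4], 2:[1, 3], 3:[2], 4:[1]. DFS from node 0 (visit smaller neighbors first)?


DFS stack-based: start with [0]
Visit order: [0, 1, 2, 3, 4]


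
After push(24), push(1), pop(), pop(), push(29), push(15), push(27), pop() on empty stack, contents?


push(24) -> [24]
push(1) -> [24, 1]
pop() returns 1 -> [24]
pop() returns 24 -> []
push(29) -> [29]
push(15) -> [29, 15]
push(27) -> [29, 15, 27]
pop() returns 27 -> [29, 15]
Final stack (bottom to top): [29, 15]


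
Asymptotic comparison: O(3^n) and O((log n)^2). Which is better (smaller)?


polylogarithmic grows slower than exponential (base 3)
O((log n)^2) is asymptotically smaller; O(3^n) grows faster


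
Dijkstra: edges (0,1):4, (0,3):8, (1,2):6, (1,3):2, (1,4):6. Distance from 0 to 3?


Dijkstra from 0:
Distances: {0: 0, 1: 4, 2: 10, 3: 6, 4: 10}
Shortest distance to 3 = 6, path = [0, 1, 3]


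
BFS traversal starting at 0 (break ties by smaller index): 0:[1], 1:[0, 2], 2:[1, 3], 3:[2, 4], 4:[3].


BFS queue: start with [0]
Visit order: [0, 1, 2, 3, 4]


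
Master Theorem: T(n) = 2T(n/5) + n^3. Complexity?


a=2, b=5, c=3. log_5(2)=0.431 < c=3. Case 3: O(n^c) = O(n^3)
Complexity: O(n^3)


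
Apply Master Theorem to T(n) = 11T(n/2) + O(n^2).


a=11, b=2, c=2. log_2(11)=3.459 > c=2. Case 1: O(n^log_b(a)) = O(n^3.459)
Complexity: O(n^3.459)


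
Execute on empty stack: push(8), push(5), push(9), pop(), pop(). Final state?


push(8) -> [8]
push(5) -> [8, 5]
push(9) -> [8, 5, 9]
pop() returns 9 -> [8, 5]
pop() returns 5 -> [8]
Final stack (bottom to top): [8]


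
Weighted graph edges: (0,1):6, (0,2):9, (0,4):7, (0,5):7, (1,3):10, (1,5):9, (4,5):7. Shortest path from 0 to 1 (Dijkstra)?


Dijkstra from 0:
Distances: {0: 0, 1: 6, 2: 9, 3: 16, 4: 7, 5: 7}
Shortest distance to 1 = 6, path = [0, 1]


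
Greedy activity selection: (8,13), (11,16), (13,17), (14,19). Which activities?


Greedy: pick earliest-ending, then skip overlaps.
Selected (2 activities): [(8, 13), (13, 17)]


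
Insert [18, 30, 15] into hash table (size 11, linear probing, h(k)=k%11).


Insertions: 18->slot 7; 30->slot 8; 15->slot 4
Table: [None, None, None, None, 15, None, None, 18, 30, None, None]


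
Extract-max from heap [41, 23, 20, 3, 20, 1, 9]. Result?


Max = 41
Replace root with last, heapify down
Resulting heap: [23, 20, 20, 3, 9, 1]


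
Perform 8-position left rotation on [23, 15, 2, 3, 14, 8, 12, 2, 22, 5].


Left rotate by 8: [22, 5, 23, 15, 2, 3, 14, 8, 12, 2]


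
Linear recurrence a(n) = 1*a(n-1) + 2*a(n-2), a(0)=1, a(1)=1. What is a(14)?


Build bottom-up:
...a(12)=2731, a(13)=5461, a(14)=1*5461+2*2731=10923


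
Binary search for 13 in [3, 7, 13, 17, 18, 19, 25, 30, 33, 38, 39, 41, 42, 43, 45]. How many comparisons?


Search for 13:
[0,14] mid=7 arr[7]=30
[0,6] mid=3 arr[3]=17
[0,2] mid=1 arr[1]=7
[2,2] mid=2 arr[2]=13
Total: 4 comparisons


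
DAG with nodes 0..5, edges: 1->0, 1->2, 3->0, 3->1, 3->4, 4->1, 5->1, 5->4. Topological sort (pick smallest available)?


Kahn's algorithm, process smallest node first
Order: [3, 5, 4, 1, 0, 2]


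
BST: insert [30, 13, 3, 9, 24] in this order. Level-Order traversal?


Root = 30; build tree by BST insertion.
Level-Order traversal: [30, 13, 3, 24, 9]


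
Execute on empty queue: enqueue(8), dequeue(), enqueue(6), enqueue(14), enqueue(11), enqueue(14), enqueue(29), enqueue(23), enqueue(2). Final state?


enqueue(8) -> [8]
dequeue() returns 8 -> []
enqueue(6) -> [6]
enqueue(14) -> [6, 14]
enqueue(11) -> [6, 14, 11]
enqueue(14) -> [6, 14, 11, 14]
enqueue(29) -> [6, 14, 11, 14, 29]
enqueue(23) -> [6, 14, 11, 14, 29, 23]
enqueue(2) -> [6, 14, 11, 14, 29, 23, 2]
Final queue (front to back): [6, 14, 11, 14, 29, 23, 2]


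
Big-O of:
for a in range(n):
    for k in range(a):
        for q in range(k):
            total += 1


Per nesting level: O(n) * O(n) [triangular over a] * O(n) [triangular over k] = O(n^3)
Complexity: O(n^3)


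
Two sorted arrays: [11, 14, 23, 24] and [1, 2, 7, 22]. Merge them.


Compare heads, take smaller each step.
Merged: [1, 2, 7, 11, 14, 22, 23, 24]


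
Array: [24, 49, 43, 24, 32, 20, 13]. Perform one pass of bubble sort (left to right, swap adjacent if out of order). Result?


After one pass: [24, 43, 24, 32, 20, 13, 49]


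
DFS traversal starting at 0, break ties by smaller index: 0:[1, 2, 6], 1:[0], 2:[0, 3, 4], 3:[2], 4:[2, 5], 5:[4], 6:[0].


DFS stack-based: start with [0]
Visit order: [0, 1, 2, 3, 4, 5, 6]


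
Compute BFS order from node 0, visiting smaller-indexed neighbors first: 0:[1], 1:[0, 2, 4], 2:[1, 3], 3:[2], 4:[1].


BFS queue: start with [0]
Visit order: [0, 1, 2, 4, 3]


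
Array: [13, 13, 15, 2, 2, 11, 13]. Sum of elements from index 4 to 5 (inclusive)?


Prefix sums: [0, 13, 26, 41, 43, 45, 56, 69]
Sum[4..5] = prefix[6] - prefix[4] = 56 - 43 = 13


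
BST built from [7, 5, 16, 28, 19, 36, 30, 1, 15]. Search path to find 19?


BST root = 7
Search for 19: compare at each node
Path: [7, 16, 28, 19]


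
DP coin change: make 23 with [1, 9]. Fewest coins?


dp[0]=0; dp[i]=1+min(dp[i-c] for c in coins)
...dp[18]=2, dp[19]=3, dp[20]=4, dp[21]=5, dp[22]=6, dp[23]=7
Minimum coins for 23 = 7


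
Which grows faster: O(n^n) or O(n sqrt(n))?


n^1.5 grows slower than n^n
O(n sqrt(n)) is asymptotically smaller; O(n^n) grows faster


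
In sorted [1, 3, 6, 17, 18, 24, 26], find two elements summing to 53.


Two pointers: lo=0, hi=6
No pair sums to 53


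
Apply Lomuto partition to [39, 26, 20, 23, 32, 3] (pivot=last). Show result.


Elements <= 3 go left of pivot.
Result: [3, 26, 20, 23, 32, 39], pivot at index 0


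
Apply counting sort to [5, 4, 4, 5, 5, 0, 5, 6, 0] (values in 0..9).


Count array: [2, 0, 0, 0, 2, 4, 1, 0, 0, 0]
Reconstruct: [0, 0, 4, 4, 5, 5, 5, 5, 6]


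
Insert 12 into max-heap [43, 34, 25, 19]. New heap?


Append 12: [43, 34, 25, 19, 12]
Bubble up: no swaps needed
Result: [43, 34, 25, 19, 12]


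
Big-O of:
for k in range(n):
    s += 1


Per nesting level: O(n) = O(n)
Complexity: O(n)


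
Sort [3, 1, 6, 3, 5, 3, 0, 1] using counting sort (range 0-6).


Count array: [1, 2, 0, 3, 0, 1, 1]
Reconstruct: [0, 1, 1, 3, 3, 3, 5, 6]


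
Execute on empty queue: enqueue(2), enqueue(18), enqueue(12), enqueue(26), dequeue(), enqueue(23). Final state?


enqueue(2) -> [2]
enqueue(18) -> [2, 18]
enqueue(12) -> [2, 18, 12]
enqueue(26) -> [2, 18, 12, 26]
dequeue() returns 2 -> [18, 12, 26]
enqueue(23) -> [18, 12, 26, 23]
Final queue (front to back): [18, 12, 26, 23]


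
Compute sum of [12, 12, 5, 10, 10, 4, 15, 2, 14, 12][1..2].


Prefix sums: [0, 12, 24, 29, 39, 49, 53, 68, 70, 84, 96]
Sum[1..2] = prefix[3] - prefix[1] = 29 - 12 = 17


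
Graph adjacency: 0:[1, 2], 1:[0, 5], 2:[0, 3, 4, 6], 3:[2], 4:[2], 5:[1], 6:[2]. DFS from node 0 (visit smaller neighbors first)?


DFS stack-based: start with [0]
Visit order: [0, 1, 5, 2, 3, 4, 6]


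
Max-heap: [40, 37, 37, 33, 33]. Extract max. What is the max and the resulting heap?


Max = 40
Replace root with last, heapify down
Resulting heap: [37, 33, 37, 33]


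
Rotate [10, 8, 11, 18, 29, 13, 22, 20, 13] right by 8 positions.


Right rotate by 8: [8, 11, 18, 29, 13, 22, 20, 13, 10]


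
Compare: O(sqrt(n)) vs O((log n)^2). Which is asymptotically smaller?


polylogarithmic grows slower than sublinear
O((log n)^2) is asymptotically smaller; O(sqrt(n)) grows faster


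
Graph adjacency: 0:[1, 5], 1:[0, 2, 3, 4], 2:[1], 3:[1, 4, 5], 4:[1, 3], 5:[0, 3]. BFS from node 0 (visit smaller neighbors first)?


BFS queue: start with [0]
Visit order: [0, 1, 5, 2, 3, 4]


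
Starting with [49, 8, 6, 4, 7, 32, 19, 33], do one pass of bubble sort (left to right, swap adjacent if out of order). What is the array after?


After one pass: [8, 6, 4, 7, 32, 19, 33, 49]


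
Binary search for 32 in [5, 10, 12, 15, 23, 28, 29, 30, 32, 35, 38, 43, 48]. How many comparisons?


Search for 32:
[0,12] mid=6 arr[6]=29
[7,12] mid=9 arr[9]=35
[7,8] mid=7 arr[7]=30
[8,8] mid=8 arr[8]=32
Total: 4 comparisons


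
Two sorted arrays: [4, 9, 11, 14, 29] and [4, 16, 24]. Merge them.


Compare heads, take smaller each step.
Merged: [4, 4, 9, 11, 14, 16, 24, 29]


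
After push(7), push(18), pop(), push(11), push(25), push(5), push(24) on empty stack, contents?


push(7) -> [7]
push(18) -> [7, 18]
pop() returns 18 -> [7]
push(11) -> [7, 11]
push(25) -> [7, 11, 25]
push(5) -> [7, 11, 25, 5]
push(24) -> [7, 11, 25, 5, 24]
Final stack (bottom to top): [7, 11, 25, 5, 24]


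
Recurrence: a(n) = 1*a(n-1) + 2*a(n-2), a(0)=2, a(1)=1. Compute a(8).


Build bottom-up:
...a(6)=65, a(7)=127, a(8)=1*127+2*65=257


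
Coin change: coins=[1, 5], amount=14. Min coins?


dp[0]=0; dp[i]=1+min(dp[i-c] for c in coins)
...dp[9]=5, dp[10]=2, dp[11]=3, dp[12]=4, dp[13]=5, dp[14]=6
Minimum coins for 14 = 6


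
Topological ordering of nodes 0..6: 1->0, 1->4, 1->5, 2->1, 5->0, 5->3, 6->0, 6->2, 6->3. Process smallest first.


Kahn's algorithm, process smallest node first
Order: [6, 2, 1, 4, 5, 0, 3]


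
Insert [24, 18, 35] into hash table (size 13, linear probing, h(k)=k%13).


Insertions: 24->slot 11; 18->slot 5; 35->slot 9
Table: [None, None, None, None, None, 18, None, None, None, 35, None, 24, None]


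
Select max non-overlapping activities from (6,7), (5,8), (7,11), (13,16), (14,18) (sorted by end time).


Greedy: pick earliest-ending, then skip overlaps.
Selected (3 activities): [(6, 7), (7, 11), (13, 16)]


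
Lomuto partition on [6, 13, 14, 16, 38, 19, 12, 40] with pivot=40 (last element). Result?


Elements <= 40 go left of pivot.
Result: [6, 13, 14, 16, 38, 19, 12, 40], pivot at index 7


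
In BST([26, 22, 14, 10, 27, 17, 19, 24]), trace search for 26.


BST root = 26
Search for 26: compare at each node
Path: [26]


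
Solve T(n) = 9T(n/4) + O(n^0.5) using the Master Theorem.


a=9, b=4, c=0.5. log_4(9)=1.585 > c=0.5. Case 1: O(n^log_b(a)) = O(n^1.585)
Complexity: O(n^1.585)


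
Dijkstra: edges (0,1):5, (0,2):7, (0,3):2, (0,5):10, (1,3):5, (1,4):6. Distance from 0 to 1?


Dijkstra from 0:
Distances: {0: 0, 1: 5, 2: 7, 3: 2, 4: 11, 5: 10}
Shortest distance to 1 = 5, path = [0, 1]


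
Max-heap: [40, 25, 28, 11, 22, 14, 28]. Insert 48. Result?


Append 48: [40, 25, 28, 11, 22, 14, 28, 48]
Bubble up: swap idx 7(48) with idx 3(11); swap idx 3(48) with idx 1(25); swap idx 1(48) with idx 0(40)
Result: [48, 40, 28, 25, 22, 14, 28, 11]


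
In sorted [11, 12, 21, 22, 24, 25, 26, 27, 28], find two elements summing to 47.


Two pointers: lo=0, hi=8
Found pair: (21, 26) summing to 47


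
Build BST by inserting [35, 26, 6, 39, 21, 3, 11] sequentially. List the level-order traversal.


Root = 35; build tree by BST insertion.
Level-Order traversal: [35, 26, 39, 6, 3, 21, 11]


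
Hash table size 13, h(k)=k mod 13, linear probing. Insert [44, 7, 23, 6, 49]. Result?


Insertions: 44->slot 5; 7->slot 7; 23->slot 10; 6->slot 6; 49->slot 11
Table: [None, None, None, None, None, 44, 6, 7, None, None, 23, 49, None]


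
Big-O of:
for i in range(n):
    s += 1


Per nesting level: O(n) = O(n)
Complexity: O(n)


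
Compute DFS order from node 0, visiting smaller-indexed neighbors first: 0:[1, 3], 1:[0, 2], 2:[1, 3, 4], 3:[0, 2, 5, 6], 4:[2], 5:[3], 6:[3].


DFS stack-based: start with [0]
Visit order: [0, 1, 2, 3, 5, 6, 4]


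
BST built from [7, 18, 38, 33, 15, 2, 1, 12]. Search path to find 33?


BST root = 7
Search for 33: compare at each node
Path: [7, 18, 38, 33]


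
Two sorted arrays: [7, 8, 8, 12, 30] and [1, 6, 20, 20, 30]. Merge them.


Compare heads, take smaller each step.
Merged: [1, 6, 7, 8, 8, 12, 20, 20, 30, 30]


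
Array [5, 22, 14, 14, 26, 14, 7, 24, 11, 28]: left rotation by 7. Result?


Left rotate by 7: [24, 11, 28, 5, 22, 14, 14, 26, 14, 7]


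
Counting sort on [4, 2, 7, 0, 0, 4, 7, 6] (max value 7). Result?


Count array: [2, 0, 1, 0, 2, 0, 1, 2]
Reconstruct: [0, 0, 2, 4, 4, 6, 7, 7]


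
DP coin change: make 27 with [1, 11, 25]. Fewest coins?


dp[0]=0; dp[i]=1+min(dp[i-c] for c in coins)
...dp[22]=2, dp[23]=3, dp[24]=4, dp[25]=1, dp[26]=2, dp[27]=3
Minimum coins for 27 = 3


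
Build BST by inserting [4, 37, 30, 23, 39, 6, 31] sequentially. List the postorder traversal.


Root = 4; build tree by BST insertion.
Postorder traversal: [6, 23, 31, 30, 39, 37, 4]


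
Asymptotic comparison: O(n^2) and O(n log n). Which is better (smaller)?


linearithmic grows slower than quadratic
O(n log n) is asymptotically smaller; O(n^2) grows faster


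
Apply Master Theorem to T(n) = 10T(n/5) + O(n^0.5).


a=10, b=5, c=0.5. log_5(10)=1.431 > c=0.5. Case 1: O(n^log_b(a)) = O(n^1.431)
Complexity: O(n^1.431)


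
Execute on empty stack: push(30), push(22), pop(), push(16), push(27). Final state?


push(30) -> [30]
push(22) -> [30, 22]
pop() returns 22 -> [30]
push(16) -> [30, 16]
push(27) -> [30, 16, 27]
Final stack (bottom to top): [30, 16, 27]


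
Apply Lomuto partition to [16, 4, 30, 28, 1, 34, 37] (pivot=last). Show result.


Elements <= 37 go left of pivot.
Result: [16, 4, 30, 28, 1, 34, 37], pivot at index 6


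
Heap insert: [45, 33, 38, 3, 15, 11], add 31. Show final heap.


Append 31: [45, 33, 38, 3, 15, 11, 31]
Bubble up: no swaps needed
Result: [45, 33, 38, 3, 15, 11, 31]


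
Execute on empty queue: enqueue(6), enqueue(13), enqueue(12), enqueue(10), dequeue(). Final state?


enqueue(6) -> [6]
enqueue(13) -> [6, 13]
enqueue(12) -> [6, 13, 12]
enqueue(10) -> [6, 13, 12, 10]
dequeue() returns 6 -> [13, 12, 10]
Final queue (front to back): [13, 12, 10]


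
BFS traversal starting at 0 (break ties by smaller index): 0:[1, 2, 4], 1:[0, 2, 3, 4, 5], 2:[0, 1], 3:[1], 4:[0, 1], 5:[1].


BFS queue: start with [0]
Visit order: [0, 1, 2, 4, 3, 5]


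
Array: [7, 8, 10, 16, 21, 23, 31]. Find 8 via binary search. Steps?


Search for 8:
[0,6] mid=3 arr[3]=16
[0,2] mid=1 arr[1]=8
Total: 2 comparisons


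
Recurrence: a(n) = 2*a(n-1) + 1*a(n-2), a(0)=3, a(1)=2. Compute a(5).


Build bottom-up:
...a(3)=16, a(4)=39, a(5)=2*39+1*16=94


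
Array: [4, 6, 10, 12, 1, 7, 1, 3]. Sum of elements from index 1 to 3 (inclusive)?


Prefix sums: [0, 4, 10, 20, 32, 33, 40, 41, 44]
Sum[1..3] = prefix[4] - prefix[1] = 32 - 4 = 28


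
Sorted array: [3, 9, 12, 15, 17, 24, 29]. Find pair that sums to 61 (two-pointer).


Two pointers: lo=0, hi=6
No pair sums to 61


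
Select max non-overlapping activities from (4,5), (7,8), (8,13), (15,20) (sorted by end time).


Greedy: pick earliest-ending, then skip overlaps.
Selected (4 activities): [(4, 5), (7, 8), (8, 13), (15, 20)]


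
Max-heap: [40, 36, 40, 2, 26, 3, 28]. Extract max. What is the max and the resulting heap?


Max = 40
Replace root with last, heapify down
Resulting heap: [40, 36, 28, 2, 26, 3]


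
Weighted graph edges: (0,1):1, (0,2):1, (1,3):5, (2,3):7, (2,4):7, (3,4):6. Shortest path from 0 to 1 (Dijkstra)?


Dijkstra from 0:
Distances: {0: 0, 1: 1, 2: 1, 3: 6, 4: 8}
Shortest distance to 1 = 1, path = [0, 1]


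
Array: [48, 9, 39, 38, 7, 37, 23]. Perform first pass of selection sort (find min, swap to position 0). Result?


After one pass: [7, 9, 39, 38, 48, 37, 23]


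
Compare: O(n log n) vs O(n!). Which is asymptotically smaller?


linearithmic grows slower than factorial
O(n log n) is asymptotically smaller; O(n!) grows faster


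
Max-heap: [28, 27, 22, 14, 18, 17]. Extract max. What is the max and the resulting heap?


Max = 28
Replace root with last, heapify down
Resulting heap: [27, 18, 22, 14, 17]


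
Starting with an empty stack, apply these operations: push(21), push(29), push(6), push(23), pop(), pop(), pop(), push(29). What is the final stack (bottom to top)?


push(21) -> [21]
push(29) -> [21, 29]
push(6) -> [21, 29, 6]
push(23) -> [21, 29, 6, 23]
pop() returns 23 -> [21, 29, 6]
pop() returns 6 -> [21, 29]
pop() returns 29 -> [21]
push(29) -> [21, 29]
Final stack (bottom to top): [21, 29]


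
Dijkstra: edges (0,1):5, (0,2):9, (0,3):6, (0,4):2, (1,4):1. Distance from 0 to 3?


Dijkstra from 0:
Distances: {0: 0, 1: 3, 2: 9, 3: 6, 4: 2}
Shortest distance to 3 = 6, path = [0, 3]


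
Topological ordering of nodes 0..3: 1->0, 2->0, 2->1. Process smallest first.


Kahn's algorithm, process smallest node first
Order: [2, 1, 0, 3]


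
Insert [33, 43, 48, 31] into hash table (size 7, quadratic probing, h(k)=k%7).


Insertions: 33->slot 5; 43->slot 1; 48->slot 6; 31->slot 3
Table: [None, 43, None, 31, None, 33, 48]


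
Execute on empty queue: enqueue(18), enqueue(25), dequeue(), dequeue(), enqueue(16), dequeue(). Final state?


enqueue(18) -> [18]
enqueue(25) -> [18, 25]
dequeue() returns 18 -> [25]
dequeue() returns 25 -> []
enqueue(16) -> [16]
dequeue() returns 16 -> []
Final queue (front to back): []


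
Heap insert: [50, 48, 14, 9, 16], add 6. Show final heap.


Append 6: [50, 48, 14, 9, 16, 6]
Bubble up: no swaps needed
Result: [50, 48, 14, 9, 16, 6]


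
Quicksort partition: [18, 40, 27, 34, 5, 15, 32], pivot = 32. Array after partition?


Elements <= 32 go left of pivot.
Result: [18, 27, 5, 15, 32, 34, 40], pivot at index 4


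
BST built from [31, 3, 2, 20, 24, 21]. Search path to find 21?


BST root = 31
Search for 21: compare at each node
Path: [31, 3, 20, 24, 21]


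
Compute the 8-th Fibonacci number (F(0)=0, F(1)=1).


F(n)=F(n-1)+F(n-2)
...F(6)=8, F(7)=13, F(8)=21


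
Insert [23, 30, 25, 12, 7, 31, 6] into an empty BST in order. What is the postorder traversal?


Root = 23; build tree by BST insertion.
Postorder traversal: [6, 7, 12, 25, 31, 30, 23]


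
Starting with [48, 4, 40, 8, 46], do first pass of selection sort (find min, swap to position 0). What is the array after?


After one pass: [4, 48, 40, 8, 46]


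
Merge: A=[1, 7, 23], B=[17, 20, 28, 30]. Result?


Compare heads, take smaller each step.
Merged: [1, 7, 17, 20, 23, 28, 30]


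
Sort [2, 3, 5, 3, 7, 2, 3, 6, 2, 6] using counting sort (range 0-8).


Count array: [0, 0, 3, 3, 0, 1, 2, 1, 0]
Reconstruct: [2, 2, 2, 3, 3, 3, 5, 6, 6, 7]


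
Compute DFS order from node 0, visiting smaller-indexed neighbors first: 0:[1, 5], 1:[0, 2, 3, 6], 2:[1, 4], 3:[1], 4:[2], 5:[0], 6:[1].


DFS stack-based: start with [0]
Visit order: [0, 1, 2, 4, 3, 6, 5]


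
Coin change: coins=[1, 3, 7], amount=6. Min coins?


dp[0]=0; dp[i]=1+min(dp[i-c] for c in coins)
...dp[1]=1, dp[2]=2, dp[3]=1, dp[4]=2, dp[5]=3, dp[6]=2
Minimum coins for 6 = 2


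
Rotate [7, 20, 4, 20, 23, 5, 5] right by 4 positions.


Right rotate by 4: [20, 23, 5, 5, 7, 20, 4]


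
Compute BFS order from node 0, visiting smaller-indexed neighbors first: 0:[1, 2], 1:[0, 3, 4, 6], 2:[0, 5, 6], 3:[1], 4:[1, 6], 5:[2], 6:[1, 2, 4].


BFS queue: start with [0]
Visit order: [0, 1, 2, 3, 4, 6, 5]


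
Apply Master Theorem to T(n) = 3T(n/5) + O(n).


a=3, b=5, c=1. log_5(3)=0.683 < c=1. Case 3: O(n^c) = O(n)
Complexity: O(n)


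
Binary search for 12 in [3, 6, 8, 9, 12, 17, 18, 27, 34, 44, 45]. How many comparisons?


Search for 12:
[0,10] mid=5 arr[5]=17
[0,4] mid=2 arr[2]=8
[3,4] mid=3 arr[3]=9
[4,4] mid=4 arr[4]=12
Total: 4 comparisons


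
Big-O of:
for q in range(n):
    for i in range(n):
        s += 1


Per nesting level: O(n) * O(n) = O(n^2)
Complexity: O(n^2)


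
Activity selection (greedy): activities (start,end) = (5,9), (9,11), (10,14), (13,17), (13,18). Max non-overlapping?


Greedy: pick earliest-ending, then skip overlaps.
Selected (3 activities): [(5, 9), (9, 11), (13, 17)]


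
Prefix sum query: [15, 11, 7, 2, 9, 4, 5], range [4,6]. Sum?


Prefix sums: [0, 15, 26, 33, 35, 44, 48, 53]
Sum[4..6] = prefix[7] - prefix[4] = 53 - 35 = 18


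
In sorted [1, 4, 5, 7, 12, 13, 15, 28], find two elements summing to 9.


Two pointers: lo=0, hi=7
Found pair: (4, 5) summing to 9


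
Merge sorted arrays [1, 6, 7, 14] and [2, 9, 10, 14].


Compare heads, take smaller each step.
Merged: [1, 2, 6, 7, 9, 10, 14, 14]


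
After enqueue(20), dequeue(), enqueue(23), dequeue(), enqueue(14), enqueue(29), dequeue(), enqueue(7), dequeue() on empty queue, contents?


enqueue(20) -> [20]
dequeue() returns 20 -> []
enqueue(23) -> [23]
dequeue() returns 23 -> []
enqueue(14) -> [14]
enqueue(29) -> [14, 29]
dequeue() returns 14 -> [29]
enqueue(7) -> [29, 7]
dequeue() returns 29 -> [7]
Final queue (front to back): [7]


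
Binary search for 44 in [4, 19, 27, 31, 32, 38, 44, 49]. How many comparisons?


Search for 44:
[0,7] mid=3 arr[3]=31
[4,7] mid=5 arr[5]=38
[6,7] mid=6 arr[6]=44
Total: 3 comparisons


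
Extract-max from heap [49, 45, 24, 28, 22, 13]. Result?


Max = 49
Replace root with last, heapify down
Resulting heap: [45, 28, 24, 13, 22]


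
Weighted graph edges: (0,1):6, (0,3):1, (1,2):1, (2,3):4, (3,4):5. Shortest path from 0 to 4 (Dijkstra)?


Dijkstra from 0:
Distances: {0: 0, 1: 6, 2: 5, 3: 1, 4: 6}
Shortest distance to 4 = 6, path = [0, 3, 4]


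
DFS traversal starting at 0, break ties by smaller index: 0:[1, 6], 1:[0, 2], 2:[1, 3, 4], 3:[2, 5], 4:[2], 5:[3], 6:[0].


DFS stack-based: start with [0]
Visit order: [0, 1, 2, 3, 5, 4, 6]


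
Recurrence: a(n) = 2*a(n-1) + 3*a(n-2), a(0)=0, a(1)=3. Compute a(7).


Build bottom-up:
...a(5)=183, a(6)=546, a(7)=2*546+3*183=1641


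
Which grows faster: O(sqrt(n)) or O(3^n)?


sublinear grows slower than exponential (base 3)
O(sqrt(n)) is asymptotically smaller; O(3^n) grows faster


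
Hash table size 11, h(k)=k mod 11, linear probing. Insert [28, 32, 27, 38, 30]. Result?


Insertions: 28->slot 6; 32->slot 10; 27->slot 5; 38->slot 7; 30->slot 8
Table: [None, None, None, None, None, 27, 28, 38, 30, None, 32]


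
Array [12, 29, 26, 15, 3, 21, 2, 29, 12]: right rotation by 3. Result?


Right rotate by 3: [2, 29, 12, 12, 29, 26, 15, 3, 21]


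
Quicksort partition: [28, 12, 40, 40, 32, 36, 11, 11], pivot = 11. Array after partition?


Elements <= 11 go left of pivot.
Result: [11, 11, 40, 40, 32, 36, 28, 12], pivot at index 1


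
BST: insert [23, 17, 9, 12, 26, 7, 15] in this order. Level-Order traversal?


Root = 23; build tree by BST insertion.
Level-Order traversal: [23, 17, 26, 9, 7, 12, 15]


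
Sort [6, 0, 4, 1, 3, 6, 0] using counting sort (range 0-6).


Count array: [2, 1, 0, 1, 1, 0, 2]
Reconstruct: [0, 0, 1, 3, 4, 6, 6]


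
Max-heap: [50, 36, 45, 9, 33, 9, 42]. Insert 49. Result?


Append 49: [50, 36, 45, 9, 33, 9, 42, 49]
Bubble up: swap idx 7(49) with idx 3(9); swap idx 3(49) with idx 1(36)
Result: [50, 49, 45, 36, 33, 9, 42, 9]


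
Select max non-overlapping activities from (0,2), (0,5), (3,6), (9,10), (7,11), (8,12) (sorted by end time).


Greedy: pick earliest-ending, then skip overlaps.
Selected (3 activities): [(0, 2), (3, 6), (9, 10)]


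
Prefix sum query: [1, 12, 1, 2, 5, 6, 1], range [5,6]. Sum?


Prefix sums: [0, 1, 13, 14, 16, 21, 27, 28]
Sum[5..6] = prefix[7] - prefix[5] = 28 - 21 = 7


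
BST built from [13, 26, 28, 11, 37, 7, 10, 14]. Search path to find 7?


BST root = 13
Search for 7: compare at each node
Path: [13, 11, 7]


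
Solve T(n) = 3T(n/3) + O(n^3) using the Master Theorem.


a=3, b=3, c=3. log_3(3)=1 < c=3. Case 3: O(n^c) = O(n^3)
Complexity: O(n^3)


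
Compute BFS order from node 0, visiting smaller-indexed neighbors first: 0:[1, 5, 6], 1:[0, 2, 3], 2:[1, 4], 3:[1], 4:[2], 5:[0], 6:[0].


BFS queue: start with [0]
Visit order: [0, 1, 5, 6, 2, 3, 4]


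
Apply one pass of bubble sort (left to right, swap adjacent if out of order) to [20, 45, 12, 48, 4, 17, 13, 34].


After one pass: [20, 12, 45, 4, 17, 13, 34, 48]


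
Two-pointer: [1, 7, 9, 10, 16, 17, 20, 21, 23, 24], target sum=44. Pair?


Two pointers: lo=0, hi=9
Found pair: (20, 24) summing to 44


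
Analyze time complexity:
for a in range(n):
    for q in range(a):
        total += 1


Per nesting level: O(n) * O(n) [triangular over a] = O(n^2)
Complexity: O(n^2)


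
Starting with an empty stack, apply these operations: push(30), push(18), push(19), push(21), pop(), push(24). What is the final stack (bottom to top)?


push(30) -> [30]
push(18) -> [30, 18]
push(19) -> [30, 18, 19]
push(21) -> [30, 18, 19, 21]
pop() returns 21 -> [30, 18, 19]
push(24) -> [30, 18, 19, 24]
Final stack (bottom to top): [30, 18, 19, 24]


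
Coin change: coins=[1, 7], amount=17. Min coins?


dp[0]=0; dp[i]=1+min(dp[i-c] for c in coins)
...dp[12]=6, dp[13]=7, dp[14]=2, dp[15]=3, dp[16]=4, dp[17]=5
Minimum coins for 17 = 5


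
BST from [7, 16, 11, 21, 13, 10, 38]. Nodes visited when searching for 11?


BST root = 7
Search for 11: compare at each node
Path: [7, 16, 11]


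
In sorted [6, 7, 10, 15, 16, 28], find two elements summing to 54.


Two pointers: lo=0, hi=5
No pair sums to 54


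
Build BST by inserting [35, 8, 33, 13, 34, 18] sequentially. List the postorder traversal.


Root = 35; build tree by BST insertion.
Postorder traversal: [18, 13, 34, 33, 8, 35]


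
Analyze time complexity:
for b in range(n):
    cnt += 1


Per nesting level: O(n) = O(n)
Complexity: O(n)


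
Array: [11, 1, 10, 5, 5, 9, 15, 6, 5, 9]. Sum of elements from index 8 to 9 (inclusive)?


Prefix sums: [0, 11, 12, 22, 27, 32, 41, 56, 62, 67, 76]
Sum[8..9] = prefix[10] - prefix[8] = 76 - 62 = 14


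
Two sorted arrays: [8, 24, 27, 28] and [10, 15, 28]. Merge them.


Compare heads, take smaller each step.
Merged: [8, 10, 15, 24, 27, 28, 28]


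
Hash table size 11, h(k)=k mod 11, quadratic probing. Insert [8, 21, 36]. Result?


Insertions: 8->slot 8; 21->slot 10; 36->slot 3
Table: [None, None, None, 36, None, None, None, None, 8, None, 21]


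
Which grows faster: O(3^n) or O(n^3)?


cubic grows slower than exponential (base 3)
O(n^3) is asymptotically smaller; O(3^n) grows faster


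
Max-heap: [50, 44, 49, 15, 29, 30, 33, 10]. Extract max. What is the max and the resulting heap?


Max = 50
Replace root with last, heapify down
Resulting heap: [49, 44, 33, 15, 29, 30, 10]


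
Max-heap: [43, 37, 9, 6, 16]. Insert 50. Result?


Append 50: [43, 37, 9, 6, 16, 50]
Bubble up: swap idx 5(50) with idx 2(9); swap idx 2(50) with idx 0(43)
Result: [50, 37, 43, 6, 16, 9]


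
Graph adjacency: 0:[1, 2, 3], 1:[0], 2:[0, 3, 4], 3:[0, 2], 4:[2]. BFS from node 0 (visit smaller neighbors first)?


BFS queue: start with [0]
Visit order: [0, 1, 2, 3, 4]


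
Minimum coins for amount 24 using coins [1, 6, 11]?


dp[0]=0; dp[i]=1+min(dp[i-c] for c in coins)
...dp[19]=4, dp[20]=5, dp[21]=6, dp[22]=2, dp[23]=3, dp[24]=4
Minimum coins for 24 = 4


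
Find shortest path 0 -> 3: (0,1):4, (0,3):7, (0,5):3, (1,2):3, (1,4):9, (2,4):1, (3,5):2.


Dijkstra from 0:
Distances: {0: 0, 1: 4, 2: 7, 3: 5, 4: 8, 5: 3}
Shortest distance to 3 = 5, path = [0, 5, 3]


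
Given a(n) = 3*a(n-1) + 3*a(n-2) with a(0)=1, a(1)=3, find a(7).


Build bottom-up:
...a(5)=648, a(6)=2457, a(7)=3*2457+3*648=9315


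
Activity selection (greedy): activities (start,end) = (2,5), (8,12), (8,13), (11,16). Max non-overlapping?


Greedy: pick earliest-ending, then skip overlaps.
Selected (2 activities): [(2, 5), (8, 12)]


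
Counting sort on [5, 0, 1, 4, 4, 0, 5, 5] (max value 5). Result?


Count array: [2, 1, 0, 0, 2, 3]
Reconstruct: [0, 0, 1, 4, 4, 5, 5, 5]


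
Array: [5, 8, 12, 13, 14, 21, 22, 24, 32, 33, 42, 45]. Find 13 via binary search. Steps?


Search for 13:
[0,11] mid=5 arr[5]=21
[0,4] mid=2 arr[2]=12
[3,4] mid=3 arr[3]=13
Total: 3 comparisons


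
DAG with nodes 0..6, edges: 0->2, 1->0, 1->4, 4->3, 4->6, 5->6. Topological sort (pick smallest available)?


Kahn's algorithm, process smallest node first
Order: [1, 0, 2, 4, 3, 5, 6]


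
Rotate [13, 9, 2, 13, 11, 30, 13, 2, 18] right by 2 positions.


Right rotate by 2: [2, 18, 13, 9, 2, 13, 11, 30, 13]


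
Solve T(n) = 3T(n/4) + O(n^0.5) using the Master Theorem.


a=3, b=4, c=0.5. log_4(3)=0.792 > c=0.5. Case 1: O(n^log_b(a)) = O(n^0.792)
Complexity: O(n^0.792)


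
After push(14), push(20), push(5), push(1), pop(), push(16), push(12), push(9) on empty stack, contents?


push(14) -> [14]
push(20) -> [14, 20]
push(5) -> [14, 20, 5]
push(1) -> [14, 20, 5, 1]
pop() returns 1 -> [14, 20, 5]
push(16) -> [14, 20, 5, 16]
push(12) -> [14, 20, 5, 16, 12]
push(9) -> [14, 20, 5, 16, 12, 9]
Final stack (bottom to top): [14, 20, 5, 16, 12, 9]


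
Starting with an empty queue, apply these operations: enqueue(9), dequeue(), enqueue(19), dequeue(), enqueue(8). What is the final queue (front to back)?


enqueue(9) -> [9]
dequeue() returns 9 -> []
enqueue(19) -> [19]
dequeue() returns 19 -> []
enqueue(8) -> [8]
Final queue (front to back): [8]


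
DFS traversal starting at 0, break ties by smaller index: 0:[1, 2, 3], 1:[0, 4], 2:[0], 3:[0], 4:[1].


DFS stack-based: start with [0]
Visit order: [0, 1, 4, 2, 3]


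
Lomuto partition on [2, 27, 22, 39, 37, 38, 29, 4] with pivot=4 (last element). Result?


Elements <= 4 go left of pivot.
Result: [2, 4, 22, 39, 37, 38, 29, 27], pivot at index 1


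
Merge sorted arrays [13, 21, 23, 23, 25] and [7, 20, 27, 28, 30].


Compare heads, take smaller each step.
Merged: [7, 13, 20, 21, 23, 23, 25, 27, 28, 30]


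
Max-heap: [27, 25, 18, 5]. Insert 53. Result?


Append 53: [27, 25, 18, 5, 53]
Bubble up: swap idx 4(53) with idx 1(25); swap idx 1(53) with idx 0(27)
Result: [53, 27, 18, 5, 25]


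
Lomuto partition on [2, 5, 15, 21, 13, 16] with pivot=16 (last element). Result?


Elements <= 16 go left of pivot.
Result: [2, 5, 15, 13, 16, 21], pivot at index 4


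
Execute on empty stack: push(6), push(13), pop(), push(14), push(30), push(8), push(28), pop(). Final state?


push(6) -> [6]
push(13) -> [6, 13]
pop() returns 13 -> [6]
push(14) -> [6, 14]
push(30) -> [6, 14, 30]
push(8) -> [6, 14, 30, 8]
push(28) -> [6, 14, 30, 8, 28]
pop() returns 28 -> [6, 14, 30, 8]
Final stack (bottom to top): [6, 14, 30, 8]
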